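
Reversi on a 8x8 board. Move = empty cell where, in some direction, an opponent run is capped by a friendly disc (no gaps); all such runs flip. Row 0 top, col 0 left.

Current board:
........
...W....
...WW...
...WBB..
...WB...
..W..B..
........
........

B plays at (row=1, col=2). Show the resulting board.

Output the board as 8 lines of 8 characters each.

Answer: ........
..BW....
...BW...
...WBB..
...WB...
..W..B..
........
........

Derivation:
Place B at (1,2); scan 8 dirs for brackets.
Dir NW: first cell '.' (not opp) -> no flip
Dir N: first cell '.' (not opp) -> no flip
Dir NE: first cell '.' (not opp) -> no flip
Dir W: first cell '.' (not opp) -> no flip
Dir E: opp run (1,3), next='.' -> no flip
Dir SW: first cell '.' (not opp) -> no flip
Dir S: first cell '.' (not opp) -> no flip
Dir SE: opp run (2,3) capped by B -> flip
All flips: (2,3)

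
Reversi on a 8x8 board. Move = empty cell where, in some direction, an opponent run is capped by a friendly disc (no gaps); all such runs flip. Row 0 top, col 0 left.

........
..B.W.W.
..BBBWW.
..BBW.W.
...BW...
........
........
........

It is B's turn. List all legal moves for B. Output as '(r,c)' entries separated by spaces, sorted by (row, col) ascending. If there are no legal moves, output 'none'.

(0,3): no bracket -> illegal
(0,4): flips 1 -> legal
(0,5): flips 1 -> legal
(0,6): no bracket -> illegal
(0,7): flips 3 -> legal
(1,3): no bracket -> illegal
(1,5): no bracket -> illegal
(1,7): no bracket -> illegal
(2,7): flips 2 -> legal
(3,5): flips 1 -> legal
(3,7): no bracket -> illegal
(4,5): flips 2 -> legal
(4,6): no bracket -> illegal
(4,7): no bracket -> illegal
(5,3): no bracket -> illegal
(5,4): flips 2 -> legal
(5,5): flips 1 -> legal

Answer: (0,4) (0,5) (0,7) (2,7) (3,5) (4,5) (5,4) (5,5)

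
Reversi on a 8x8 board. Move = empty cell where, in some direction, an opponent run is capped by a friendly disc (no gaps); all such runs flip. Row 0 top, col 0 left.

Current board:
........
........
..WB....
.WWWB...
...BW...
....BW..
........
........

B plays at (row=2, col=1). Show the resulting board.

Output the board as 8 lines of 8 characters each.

Answer: ........
........
.BBB....
.WBWB...
...BW...
....BW..
........
........

Derivation:
Place B at (2,1); scan 8 dirs for brackets.
Dir NW: first cell '.' (not opp) -> no flip
Dir N: first cell '.' (not opp) -> no flip
Dir NE: first cell '.' (not opp) -> no flip
Dir W: first cell '.' (not opp) -> no flip
Dir E: opp run (2,2) capped by B -> flip
Dir SW: first cell '.' (not opp) -> no flip
Dir S: opp run (3,1), next='.' -> no flip
Dir SE: opp run (3,2) capped by B -> flip
All flips: (2,2) (3,2)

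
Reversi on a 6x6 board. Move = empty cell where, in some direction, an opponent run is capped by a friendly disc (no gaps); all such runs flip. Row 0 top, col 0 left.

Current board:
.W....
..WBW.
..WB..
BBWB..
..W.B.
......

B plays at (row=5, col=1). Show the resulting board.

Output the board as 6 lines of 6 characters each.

Answer: .W....
..WBW.
..WB..
BBWB..
..B.B.
.B....

Derivation:
Place B at (5,1); scan 8 dirs for brackets.
Dir NW: first cell '.' (not opp) -> no flip
Dir N: first cell '.' (not opp) -> no flip
Dir NE: opp run (4,2) capped by B -> flip
Dir W: first cell '.' (not opp) -> no flip
Dir E: first cell '.' (not opp) -> no flip
Dir SW: edge -> no flip
Dir S: edge -> no flip
Dir SE: edge -> no flip
All flips: (4,2)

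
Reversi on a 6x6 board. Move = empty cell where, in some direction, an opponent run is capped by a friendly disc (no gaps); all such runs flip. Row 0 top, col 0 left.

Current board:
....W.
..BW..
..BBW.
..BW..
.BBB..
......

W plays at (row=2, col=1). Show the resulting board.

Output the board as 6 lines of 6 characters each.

Place W at (2,1); scan 8 dirs for brackets.
Dir NW: first cell '.' (not opp) -> no flip
Dir N: first cell '.' (not opp) -> no flip
Dir NE: opp run (1,2), next='.' -> no flip
Dir W: first cell '.' (not opp) -> no flip
Dir E: opp run (2,2) (2,3) capped by W -> flip
Dir SW: first cell '.' (not opp) -> no flip
Dir S: first cell '.' (not opp) -> no flip
Dir SE: opp run (3,2) (4,3), next='.' -> no flip
All flips: (2,2) (2,3)

Answer: ....W.
..BW..
.WWWW.
..BW..
.BBB..
......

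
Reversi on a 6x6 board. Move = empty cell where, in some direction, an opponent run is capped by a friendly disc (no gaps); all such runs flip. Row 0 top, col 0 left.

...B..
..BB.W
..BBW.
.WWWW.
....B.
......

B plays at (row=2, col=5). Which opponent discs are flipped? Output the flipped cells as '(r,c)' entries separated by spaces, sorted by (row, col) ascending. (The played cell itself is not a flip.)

Answer: (2,4)

Derivation:
Dir NW: first cell '.' (not opp) -> no flip
Dir N: opp run (1,5), next='.' -> no flip
Dir NE: edge -> no flip
Dir W: opp run (2,4) capped by B -> flip
Dir E: edge -> no flip
Dir SW: opp run (3,4), next='.' -> no flip
Dir S: first cell '.' (not opp) -> no flip
Dir SE: edge -> no flip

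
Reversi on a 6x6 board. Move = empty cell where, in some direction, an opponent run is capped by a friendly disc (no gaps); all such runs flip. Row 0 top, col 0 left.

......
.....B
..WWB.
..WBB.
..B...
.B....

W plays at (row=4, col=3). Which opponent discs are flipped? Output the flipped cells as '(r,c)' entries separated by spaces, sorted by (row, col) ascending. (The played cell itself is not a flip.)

Dir NW: first cell 'W' (not opp) -> no flip
Dir N: opp run (3,3) capped by W -> flip
Dir NE: opp run (3,4), next='.' -> no flip
Dir W: opp run (4,2), next='.' -> no flip
Dir E: first cell '.' (not opp) -> no flip
Dir SW: first cell '.' (not opp) -> no flip
Dir S: first cell '.' (not opp) -> no flip
Dir SE: first cell '.' (not opp) -> no flip

Answer: (3,3)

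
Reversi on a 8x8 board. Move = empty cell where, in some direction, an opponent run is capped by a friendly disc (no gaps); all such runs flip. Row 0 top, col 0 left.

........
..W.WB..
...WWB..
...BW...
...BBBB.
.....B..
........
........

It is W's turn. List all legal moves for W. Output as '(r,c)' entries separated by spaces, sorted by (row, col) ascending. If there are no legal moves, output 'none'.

(0,4): no bracket -> illegal
(0,5): no bracket -> illegal
(0,6): flips 1 -> legal
(1,6): flips 2 -> legal
(2,2): no bracket -> illegal
(2,6): flips 1 -> legal
(3,2): flips 1 -> legal
(3,5): no bracket -> illegal
(3,6): flips 1 -> legal
(3,7): no bracket -> illegal
(4,2): flips 1 -> legal
(4,7): no bracket -> illegal
(5,2): flips 1 -> legal
(5,3): flips 2 -> legal
(5,4): flips 1 -> legal
(5,6): flips 1 -> legal
(5,7): no bracket -> illegal
(6,4): no bracket -> illegal
(6,5): no bracket -> illegal
(6,6): no bracket -> illegal

Answer: (0,6) (1,6) (2,6) (3,2) (3,6) (4,2) (5,2) (5,3) (5,4) (5,6)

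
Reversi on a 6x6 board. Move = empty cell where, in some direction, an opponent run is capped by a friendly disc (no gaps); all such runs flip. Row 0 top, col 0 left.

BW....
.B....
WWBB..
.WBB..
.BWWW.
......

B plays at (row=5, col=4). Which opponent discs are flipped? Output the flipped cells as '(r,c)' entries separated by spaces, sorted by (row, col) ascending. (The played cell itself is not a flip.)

Answer: (4,3)

Derivation:
Dir NW: opp run (4,3) capped by B -> flip
Dir N: opp run (4,4), next='.' -> no flip
Dir NE: first cell '.' (not opp) -> no flip
Dir W: first cell '.' (not opp) -> no flip
Dir E: first cell '.' (not opp) -> no flip
Dir SW: edge -> no flip
Dir S: edge -> no flip
Dir SE: edge -> no flip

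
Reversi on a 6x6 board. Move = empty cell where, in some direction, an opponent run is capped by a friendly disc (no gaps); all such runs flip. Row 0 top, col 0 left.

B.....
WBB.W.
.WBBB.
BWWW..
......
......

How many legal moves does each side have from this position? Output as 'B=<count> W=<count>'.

Answer: B=9 W=7

Derivation:
-- B to move --
(0,1): no bracket -> illegal
(0,3): no bracket -> illegal
(0,4): flips 1 -> legal
(0,5): flips 1 -> legal
(1,3): no bracket -> illegal
(1,5): no bracket -> illegal
(2,0): flips 2 -> legal
(2,5): no bracket -> illegal
(3,4): flips 3 -> legal
(4,0): flips 1 -> legal
(4,1): flips 3 -> legal
(4,2): flips 2 -> legal
(4,3): flips 1 -> legal
(4,4): flips 1 -> legal
B mobility = 9
-- W to move --
(0,1): flips 1 -> legal
(0,2): flips 2 -> legal
(0,3): flips 1 -> legal
(1,3): flips 4 -> legal
(1,5): flips 1 -> legal
(2,0): no bracket -> illegal
(2,5): flips 3 -> legal
(3,4): flips 1 -> legal
(3,5): no bracket -> illegal
(4,0): no bracket -> illegal
(4,1): no bracket -> illegal
W mobility = 7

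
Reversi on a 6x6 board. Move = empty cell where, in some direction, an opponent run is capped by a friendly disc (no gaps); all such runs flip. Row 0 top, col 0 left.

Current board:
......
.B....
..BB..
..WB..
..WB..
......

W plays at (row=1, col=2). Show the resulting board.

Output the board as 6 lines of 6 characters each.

Place W at (1,2); scan 8 dirs for brackets.
Dir NW: first cell '.' (not opp) -> no flip
Dir N: first cell '.' (not opp) -> no flip
Dir NE: first cell '.' (not opp) -> no flip
Dir W: opp run (1,1), next='.' -> no flip
Dir E: first cell '.' (not opp) -> no flip
Dir SW: first cell '.' (not opp) -> no flip
Dir S: opp run (2,2) capped by W -> flip
Dir SE: opp run (2,3), next='.' -> no flip
All flips: (2,2)

Answer: ......
.BW...
..WB..
..WB..
..WB..
......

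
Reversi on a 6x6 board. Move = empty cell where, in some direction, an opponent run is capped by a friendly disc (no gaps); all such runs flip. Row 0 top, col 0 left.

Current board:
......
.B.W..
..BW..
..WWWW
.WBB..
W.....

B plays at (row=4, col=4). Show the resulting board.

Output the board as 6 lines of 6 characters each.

Answer: ......
.B.W..
..BW..
..WBWW
.WBBB.
W.....

Derivation:
Place B at (4,4); scan 8 dirs for brackets.
Dir NW: opp run (3,3) capped by B -> flip
Dir N: opp run (3,4), next='.' -> no flip
Dir NE: opp run (3,5), next=edge -> no flip
Dir W: first cell 'B' (not opp) -> no flip
Dir E: first cell '.' (not opp) -> no flip
Dir SW: first cell '.' (not opp) -> no flip
Dir S: first cell '.' (not opp) -> no flip
Dir SE: first cell '.' (not opp) -> no flip
All flips: (3,3)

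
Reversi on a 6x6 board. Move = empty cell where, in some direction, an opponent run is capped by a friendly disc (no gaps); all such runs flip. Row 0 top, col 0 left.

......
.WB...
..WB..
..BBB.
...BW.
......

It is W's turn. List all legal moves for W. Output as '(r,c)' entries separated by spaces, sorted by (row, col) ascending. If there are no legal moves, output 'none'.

Answer: (0,2) (1,3) (2,4) (4,2)

Derivation:
(0,1): no bracket -> illegal
(0,2): flips 1 -> legal
(0,3): no bracket -> illegal
(1,3): flips 1 -> legal
(1,4): no bracket -> illegal
(2,1): no bracket -> illegal
(2,4): flips 2 -> legal
(2,5): no bracket -> illegal
(3,1): no bracket -> illegal
(3,5): no bracket -> illegal
(4,1): no bracket -> illegal
(4,2): flips 2 -> legal
(4,5): no bracket -> illegal
(5,2): no bracket -> illegal
(5,3): no bracket -> illegal
(5,4): no bracket -> illegal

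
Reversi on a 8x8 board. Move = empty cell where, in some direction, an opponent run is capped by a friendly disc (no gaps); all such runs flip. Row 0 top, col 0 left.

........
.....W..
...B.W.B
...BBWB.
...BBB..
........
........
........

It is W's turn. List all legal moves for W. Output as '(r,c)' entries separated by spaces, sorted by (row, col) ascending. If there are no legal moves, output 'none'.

(1,2): no bracket -> illegal
(1,3): no bracket -> illegal
(1,4): no bracket -> illegal
(1,6): no bracket -> illegal
(1,7): no bracket -> illegal
(2,2): no bracket -> illegal
(2,4): no bracket -> illegal
(2,6): no bracket -> illegal
(3,2): flips 2 -> legal
(3,7): flips 1 -> legal
(4,2): no bracket -> illegal
(4,6): no bracket -> illegal
(4,7): flips 1 -> legal
(5,2): flips 2 -> legal
(5,3): flips 1 -> legal
(5,4): no bracket -> illegal
(5,5): flips 1 -> legal
(5,6): no bracket -> illegal

Answer: (3,2) (3,7) (4,7) (5,2) (5,3) (5,5)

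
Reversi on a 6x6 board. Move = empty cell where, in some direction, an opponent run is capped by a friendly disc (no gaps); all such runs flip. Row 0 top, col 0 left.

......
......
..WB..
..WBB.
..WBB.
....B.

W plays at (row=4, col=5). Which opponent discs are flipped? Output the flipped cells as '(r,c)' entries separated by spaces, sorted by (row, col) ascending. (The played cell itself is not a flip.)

Dir NW: opp run (3,4) (2,3), next='.' -> no flip
Dir N: first cell '.' (not opp) -> no flip
Dir NE: edge -> no flip
Dir W: opp run (4,4) (4,3) capped by W -> flip
Dir E: edge -> no flip
Dir SW: opp run (5,4), next=edge -> no flip
Dir S: first cell '.' (not opp) -> no flip
Dir SE: edge -> no flip

Answer: (4,3) (4,4)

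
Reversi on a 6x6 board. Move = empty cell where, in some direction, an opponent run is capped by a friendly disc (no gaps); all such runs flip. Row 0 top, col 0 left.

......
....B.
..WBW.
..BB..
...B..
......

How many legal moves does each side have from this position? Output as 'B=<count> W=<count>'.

Answer: B=6 W=3

Derivation:
-- B to move --
(1,1): flips 1 -> legal
(1,2): flips 1 -> legal
(1,3): no bracket -> illegal
(1,5): flips 1 -> legal
(2,1): flips 1 -> legal
(2,5): flips 1 -> legal
(3,1): no bracket -> illegal
(3,4): flips 1 -> legal
(3,5): no bracket -> illegal
B mobility = 6
-- W to move --
(0,3): no bracket -> illegal
(0,4): flips 1 -> legal
(0,5): no bracket -> illegal
(1,2): no bracket -> illegal
(1,3): no bracket -> illegal
(1,5): no bracket -> illegal
(2,1): no bracket -> illegal
(2,5): no bracket -> illegal
(3,1): no bracket -> illegal
(3,4): no bracket -> illegal
(4,1): no bracket -> illegal
(4,2): flips 2 -> legal
(4,4): flips 1 -> legal
(5,2): no bracket -> illegal
(5,3): no bracket -> illegal
(5,4): no bracket -> illegal
W mobility = 3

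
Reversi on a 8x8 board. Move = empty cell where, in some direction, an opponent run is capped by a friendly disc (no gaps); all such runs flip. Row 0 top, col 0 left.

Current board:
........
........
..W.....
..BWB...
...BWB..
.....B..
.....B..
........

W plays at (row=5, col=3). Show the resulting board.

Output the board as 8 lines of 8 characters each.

Place W at (5,3); scan 8 dirs for brackets.
Dir NW: first cell '.' (not opp) -> no flip
Dir N: opp run (4,3) capped by W -> flip
Dir NE: first cell 'W' (not opp) -> no flip
Dir W: first cell '.' (not opp) -> no flip
Dir E: first cell '.' (not opp) -> no flip
Dir SW: first cell '.' (not opp) -> no flip
Dir S: first cell '.' (not opp) -> no flip
Dir SE: first cell '.' (not opp) -> no flip
All flips: (4,3)

Answer: ........
........
..W.....
..BWB...
...WWB..
...W.B..
.....B..
........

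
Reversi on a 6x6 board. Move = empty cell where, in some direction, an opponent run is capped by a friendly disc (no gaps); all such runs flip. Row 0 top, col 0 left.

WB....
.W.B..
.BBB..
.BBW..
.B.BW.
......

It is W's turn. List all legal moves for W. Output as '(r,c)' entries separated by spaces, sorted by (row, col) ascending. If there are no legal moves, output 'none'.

(0,2): flips 1 -> legal
(0,3): flips 2 -> legal
(0,4): no bracket -> illegal
(1,0): no bracket -> illegal
(1,2): no bracket -> illegal
(1,4): no bracket -> illegal
(2,0): no bracket -> illegal
(2,4): no bracket -> illegal
(3,0): flips 2 -> legal
(3,4): no bracket -> illegal
(4,0): no bracket -> illegal
(4,2): flips 1 -> legal
(5,0): no bracket -> illegal
(5,1): flips 3 -> legal
(5,2): no bracket -> illegal
(5,3): flips 1 -> legal
(5,4): no bracket -> illegal

Answer: (0,2) (0,3) (3,0) (4,2) (5,1) (5,3)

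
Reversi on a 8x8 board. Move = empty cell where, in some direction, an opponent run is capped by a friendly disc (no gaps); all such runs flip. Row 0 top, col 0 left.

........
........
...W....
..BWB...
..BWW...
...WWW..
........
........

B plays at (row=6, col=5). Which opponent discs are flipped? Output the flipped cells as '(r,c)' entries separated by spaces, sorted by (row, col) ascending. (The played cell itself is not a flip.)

Answer: (4,3) (5,4)

Derivation:
Dir NW: opp run (5,4) (4,3) capped by B -> flip
Dir N: opp run (5,5), next='.' -> no flip
Dir NE: first cell '.' (not opp) -> no flip
Dir W: first cell '.' (not opp) -> no flip
Dir E: first cell '.' (not opp) -> no flip
Dir SW: first cell '.' (not opp) -> no flip
Dir S: first cell '.' (not opp) -> no flip
Dir SE: first cell '.' (not opp) -> no flip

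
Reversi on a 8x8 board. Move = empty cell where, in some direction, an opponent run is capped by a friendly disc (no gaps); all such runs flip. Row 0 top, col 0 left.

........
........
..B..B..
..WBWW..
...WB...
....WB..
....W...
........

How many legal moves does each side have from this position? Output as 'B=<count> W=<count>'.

-- B to move --
(2,1): no bracket -> illegal
(2,3): no bracket -> illegal
(2,4): flips 1 -> legal
(2,6): flips 1 -> legal
(3,1): flips 1 -> legal
(3,6): flips 2 -> legal
(4,1): no bracket -> illegal
(4,2): flips 2 -> legal
(4,5): flips 1 -> legal
(4,6): no bracket -> illegal
(5,2): flips 2 -> legal
(5,3): flips 2 -> legal
(6,3): no bracket -> illegal
(6,5): no bracket -> illegal
(7,3): flips 1 -> legal
(7,4): flips 2 -> legal
(7,5): no bracket -> illegal
B mobility = 10
-- W to move --
(1,1): no bracket -> illegal
(1,2): flips 1 -> legal
(1,3): no bracket -> illegal
(1,4): no bracket -> illegal
(1,5): flips 1 -> legal
(1,6): flips 1 -> legal
(2,1): no bracket -> illegal
(2,3): flips 1 -> legal
(2,4): no bracket -> illegal
(2,6): no bracket -> illegal
(3,1): no bracket -> illegal
(3,6): no bracket -> illegal
(4,2): no bracket -> illegal
(4,5): flips 1 -> legal
(4,6): flips 1 -> legal
(5,3): flips 1 -> legal
(5,6): flips 1 -> legal
(6,5): no bracket -> illegal
(6,6): no bracket -> illegal
W mobility = 8

Answer: B=10 W=8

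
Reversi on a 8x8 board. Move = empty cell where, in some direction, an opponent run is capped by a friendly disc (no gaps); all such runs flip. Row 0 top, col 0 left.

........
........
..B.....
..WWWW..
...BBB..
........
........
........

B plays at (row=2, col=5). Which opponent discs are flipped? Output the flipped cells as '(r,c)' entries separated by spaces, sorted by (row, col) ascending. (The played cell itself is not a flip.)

Answer: (3,4) (3,5)

Derivation:
Dir NW: first cell '.' (not opp) -> no flip
Dir N: first cell '.' (not opp) -> no flip
Dir NE: first cell '.' (not opp) -> no flip
Dir W: first cell '.' (not opp) -> no flip
Dir E: first cell '.' (not opp) -> no flip
Dir SW: opp run (3,4) capped by B -> flip
Dir S: opp run (3,5) capped by B -> flip
Dir SE: first cell '.' (not opp) -> no flip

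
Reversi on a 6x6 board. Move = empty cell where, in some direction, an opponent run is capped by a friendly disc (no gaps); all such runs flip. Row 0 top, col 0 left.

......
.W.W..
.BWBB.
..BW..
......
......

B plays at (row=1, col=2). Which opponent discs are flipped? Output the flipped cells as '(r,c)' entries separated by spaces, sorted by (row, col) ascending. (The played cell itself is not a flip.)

Dir NW: first cell '.' (not opp) -> no flip
Dir N: first cell '.' (not opp) -> no flip
Dir NE: first cell '.' (not opp) -> no flip
Dir W: opp run (1,1), next='.' -> no flip
Dir E: opp run (1,3), next='.' -> no flip
Dir SW: first cell 'B' (not opp) -> no flip
Dir S: opp run (2,2) capped by B -> flip
Dir SE: first cell 'B' (not opp) -> no flip

Answer: (2,2)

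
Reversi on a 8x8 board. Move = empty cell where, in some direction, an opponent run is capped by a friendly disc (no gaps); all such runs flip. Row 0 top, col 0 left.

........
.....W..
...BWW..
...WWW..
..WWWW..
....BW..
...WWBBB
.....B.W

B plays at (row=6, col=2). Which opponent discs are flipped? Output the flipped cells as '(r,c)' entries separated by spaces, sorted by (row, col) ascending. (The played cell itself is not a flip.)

Dir NW: first cell '.' (not opp) -> no flip
Dir N: first cell '.' (not opp) -> no flip
Dir NE: first cell '.' (not opp) -> no flip
Dir W: first cell '.' (not opp) -> no flip
Dir E: opp run (6,3) (6,4) capped by B -> flip
Dir SW: first cell '.' (not opp) -> no flip
Dir S: first cell '.' (not opp) -> no flip
Dir SE: first cell '.' (not opp) -> no flip

Answer: (6,3) (6,4)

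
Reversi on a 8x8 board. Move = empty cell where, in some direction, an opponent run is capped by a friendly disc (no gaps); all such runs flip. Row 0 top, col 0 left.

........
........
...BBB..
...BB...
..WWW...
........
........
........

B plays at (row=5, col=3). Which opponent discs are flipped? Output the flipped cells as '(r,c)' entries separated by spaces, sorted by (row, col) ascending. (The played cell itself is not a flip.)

Answer: (4,3)

Derivation:
Dir NW: opp run (4,2), next='.' -> no flip
Dir N: opp run (4,3) capped by B -> flip
Dir NE: opp run (4,4), next='.' -> no flip
Dir W: first cell '.' (not opp) -> no flip
Dir E: first cell '.' (not opp) -> no flip
Dir SW: first cell '.' (not opp) -> no flip
Dir S: first cell '.' (not opp) -> no flip
Dir SE: first cell '.' (not opp) -> no flip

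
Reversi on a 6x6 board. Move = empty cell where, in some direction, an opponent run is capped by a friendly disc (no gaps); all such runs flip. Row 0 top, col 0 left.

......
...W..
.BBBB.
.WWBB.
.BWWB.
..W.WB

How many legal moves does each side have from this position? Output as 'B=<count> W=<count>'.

-- B to move --
(0,2): flips 1 -> legal
(0,3): flips 1 -> legal
(0,4): flips 1 -> legal
(1,2): no bracket -> illegal
(1,4): no bracket -> illegal
(2,0): no bracket -> illegal
(3,0): flips 2 -> legal
(4,0): flips 1 -> legal
(4,5): no bracket -> illegal
(5,1): flips 1 -> legal
(5,3): flips 2 -> legal
B mobility = 7
-- W to move --
(1,0): flips 1 -> legal
(1,1): flips 1 -> legal
(1,2): flips 1 -> legal
(1,4): flips 4 -> legal
(1,5): flips 2 -> legal
(2,0): no bracket -> illegal
(2,5): flips 1 -> legal
(3,0): flips 1 -> legal
(3,5): flips 3 -> legal
(4,0): flips 1 -> legal
(4,5): flips 1 -> legal
(5,0): flips 1 -> legal
(5,1): flips 1 -> legal
(5,3): no bracket -> illegal
W mobility = 12

Answer: B=7 W=12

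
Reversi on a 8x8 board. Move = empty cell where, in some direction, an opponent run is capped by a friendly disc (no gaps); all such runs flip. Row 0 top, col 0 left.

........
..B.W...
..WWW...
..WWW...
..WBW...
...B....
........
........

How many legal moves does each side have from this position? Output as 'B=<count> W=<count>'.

Answer: B=8 W=7

Derivation:
-- B to move --
(0,3): no bracket -> illegal
(0,4): no bracket -> illegal
(0,5): no bracket -> illegal
(1,1): no bracket -> illegal
(1,3): flips 2 -> legal
(1,5): no bracket -> illegal
(2,1): flips 1 -> legal
(2,5): flips 1 -> legal
(3,1): flips 1 -> legal
(3,5): flips 1 -> legal
(4,1): flips 1 -> legal
(4,5): flips 3 -> legal
(5,1): no bracket -> illegal
(5,2): flips 3 -> legal
(5,4): no bracket -> illegal
(5,5): no bracket -> illegal
B mobility = 8
-- W to move --
(0,1): flips 1 -> legal
(0,2): flips 1 -> legal
(0,3): no bracket -> illegal
(1,1): no bracket -> illegal
(1,3): no bracket -> illegal
(2,1): no bracket -> illegal
(5,2): flips 1 -> legal
(5,4): flips 1 -> legal
(6,2): flips 1 -> legal
(6,3): flips 2 -> legal
(6,4): flips 1 -> legal
W mobility = 7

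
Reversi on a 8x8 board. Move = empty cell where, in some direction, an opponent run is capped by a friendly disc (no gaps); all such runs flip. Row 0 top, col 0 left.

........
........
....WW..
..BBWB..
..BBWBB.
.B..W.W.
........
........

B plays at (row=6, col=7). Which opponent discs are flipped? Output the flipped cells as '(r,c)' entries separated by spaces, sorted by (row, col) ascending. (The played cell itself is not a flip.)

Answer: (5,6)

Derivation:
Dir NW: opp run (5,6) capped by B -> flip
Dir N: first cell '.' (not opp) -> no flip
Dir NE: edge -> no flip
Dir W: first cell '.' (not opp) -> no flip
Dir E: edge -> no flip
Dir SW: first cell '.' (not opp) -> no flip
Dir S: first cell '.' (not opp) -> no flip
Dir SE: edge -> no flip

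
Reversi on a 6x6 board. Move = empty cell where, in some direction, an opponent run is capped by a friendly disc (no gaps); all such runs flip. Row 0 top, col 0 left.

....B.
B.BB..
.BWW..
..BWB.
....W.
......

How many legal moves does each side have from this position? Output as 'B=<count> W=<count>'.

Answer: B=5 W=10

Derivation:
-- B to move --
(1,1): no bracket -> illegal
(1,4): flips 1 -> legal
(2,4): flips 2 -> legal
(3,1): flips 1 -> legal
(3,5): no bracket -> illegal
(4,2): no bracket -> illegal
(4,3): flips 2 -> legal
(4,5): no bracket -> illegal
(5,3): no bracket -> illegal
(5,4): flips 1 -> legal
(5,5): no bracket -> illegal
B mobility = 5
-- W to move --
(0,0): no bracket -> illegal
(0,1): flips 1 -> legal
(0,2): flips 1 -> legal
(0,3): flips 1 -> legal
(0,5): no bracket -> illegal
(1,1): no bracket -> illegal
(1,4): no bracket -> illegal
(1,5): no bracket -> illegal
(2,0): flips 1 -> legal
(2,4): flips 1 -> legal
(2,5): no bracket -> illegal
(3,0): no bracket -> illegal
(3,1): flips 1 -> legal
(3,5): flips 1 -> legal
(4,1): flips 1 -> legal
(4,2): flips 1 -> legal
(4,3): no bracket -> illegal
(4,5): flips 1 -> legal
W mobility = 10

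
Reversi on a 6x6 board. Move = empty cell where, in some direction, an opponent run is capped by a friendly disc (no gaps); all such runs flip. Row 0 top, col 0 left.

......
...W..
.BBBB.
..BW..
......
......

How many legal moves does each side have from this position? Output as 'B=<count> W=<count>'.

Answer: B=7 W=4

Derivation:
-- B to move --
(0,2): flips 1 -> legal
(0,3): flips 1 -> legal
(0,4): flips 1 -> legal
(1,2): no bracket -> illegal
(1,4): no bracket -> illegal
(3,4): flips 1 -> legal
(4,2): flips 1 -> legal
(4,3): flips 1 -> legal
(4,4): flips 1 -> legal
B mobility = 7
-- W to move --
(1,0): no bracket -> illegal
(1,1): flips 1 -> legal
(1,2): no bracket -> illegal
(1,4): no bracket -> illegal
(1,5): flips 1 -> legal
(2,0): no bracket -> illegal
(2,5): no bracket -> illegal
(3,0): no bracket -> illegal
(3,1): flips 2 -> legal
(3,4): no bracket -> illegal
(3,5): flips 1 -> legal
(4,1): no bracket -> illegal
(4,2): no bracket -> illegal
(4,3): no bracket -> illegal
W mobility = 4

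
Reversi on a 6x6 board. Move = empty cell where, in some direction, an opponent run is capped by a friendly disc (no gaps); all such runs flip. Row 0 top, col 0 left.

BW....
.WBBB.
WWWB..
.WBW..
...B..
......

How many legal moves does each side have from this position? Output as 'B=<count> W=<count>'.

-- B to move --
(0,2): flips 1 -> legal
(1,0): flips 2 -> legal
(2,4): no bracket -> illegal
(3,0): flips 2 -> legal
(3,4): flips 1 -> legal
(4,0): flips 2 -> legal
(4,1): no bracket -> illegal
(4,2): no bracket -> illegal
(4,4): flips 3 -> legal
B mobility = 6
-- W to move --
(0,2): flips 1 -> legal
(0,3): flips 3 -> legal
(0,4): flips 1 -> legal
(0,5): no bracket -> illegal
(1,0): no bracket -> illegal
(1,5): flips 3 -> legal
(2,4): flips 1 -> legal
(2,5): no bracket -> illegal
(3,4): flips 2 -> legal
(4,1): no bracket -> illegal
(4,2): flips 1 -> legal
(4,4): no bracket -> illegal
(5,2): no bracket -> illegal
(5,3): flips 1 -> legal
(5,4): flips 2 -> legal
W mobility = 9

Answer: B=6 W=9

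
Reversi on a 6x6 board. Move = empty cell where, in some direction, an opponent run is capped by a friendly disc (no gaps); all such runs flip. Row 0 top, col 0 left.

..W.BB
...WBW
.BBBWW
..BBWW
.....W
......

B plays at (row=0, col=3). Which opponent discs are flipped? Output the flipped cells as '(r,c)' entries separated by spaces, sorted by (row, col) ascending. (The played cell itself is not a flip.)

Dir NW: edge -> no flip
Dir N: edge -> no flip
Dir NE: edge -> no flip
Dir W: opp run (0,2), next='.' -> no flip
Dir E: first cell 'B' (not opp) -> no flip
Dir SW: first cell '.' (not opp) -> no flip
Dir S: opp run (1,3) capped by B -> flip
Dir SE: first cell 'B' (not opp) -> no flip

Answer: (1,3)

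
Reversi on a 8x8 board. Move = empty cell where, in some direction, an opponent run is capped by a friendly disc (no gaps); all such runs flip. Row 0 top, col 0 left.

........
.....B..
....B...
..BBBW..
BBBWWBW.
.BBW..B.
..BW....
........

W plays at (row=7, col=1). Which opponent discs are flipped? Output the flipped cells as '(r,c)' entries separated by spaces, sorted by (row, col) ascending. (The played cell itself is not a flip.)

Answer: (6,2)

Derivation:
Dir NW: first cell '.' (not opp) -> no flip
Dir N: first cell '.' (not opp) -> no flip
Dir NE: opp run (6,2) capped by W -> flip
Dir W: first cell '.' (not opp) -> no flip
Dir E: first cell '.' (not opp) -> no flip
Dir SW: edge -> no flip
Dir S: edge -> no flip
Dir SE: edge -> no flip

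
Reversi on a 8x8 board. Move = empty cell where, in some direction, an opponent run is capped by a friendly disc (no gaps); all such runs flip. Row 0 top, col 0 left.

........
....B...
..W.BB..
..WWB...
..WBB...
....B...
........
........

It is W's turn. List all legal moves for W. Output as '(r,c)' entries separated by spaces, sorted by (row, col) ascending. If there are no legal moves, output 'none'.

(0,3): no bracket -> illegal
(0,4): no bracket -> illegal
(0,5): no bracket -> illegal
(1,3): no bracket -> illegal
(1,5): flips 1 -> legal
(1,6): no bracket -> illegal
(2,3): no bracket -> illegal
(2,6): no bracket -> illegal
(3,5): flips 1 -> legal
(3,6): no bracket -> illegal
(4,5): flips 2 -> legal
(5,2): no bracket -> illegal
(5,3): flips 1 -> legal
(5,5): flips 1 -> legal
(6,3): no bracket -> illegal
(6,4): no bracket -> illegal
(6,5): flips 2 -> legal

Answer: (1,5) (3,5) (4,5) (5,3) (5,5) (6,5)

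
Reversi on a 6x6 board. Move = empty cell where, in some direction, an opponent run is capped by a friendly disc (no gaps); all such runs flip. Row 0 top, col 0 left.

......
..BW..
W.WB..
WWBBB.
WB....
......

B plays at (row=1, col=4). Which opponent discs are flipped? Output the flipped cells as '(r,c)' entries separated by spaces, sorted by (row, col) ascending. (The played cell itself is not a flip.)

Answer: (1,3)

Derivation:
Dir NW: first cell '.' (not opp) -> no flip
Dir N: first cell '.' (not opp) -> no flip
Dir NE: first cell '.' (not opp) -> no flip
Dir W: opp run (1,3) capped by B -> flip
Dir E: first cell '.' (not opp) -> no flip
Dir SW: first cell 'B' (not opp) -> no flip
Dir S: first cell '.' (not opp) -> no flip
Dir SE: first cell '.' (not opp) -> no flip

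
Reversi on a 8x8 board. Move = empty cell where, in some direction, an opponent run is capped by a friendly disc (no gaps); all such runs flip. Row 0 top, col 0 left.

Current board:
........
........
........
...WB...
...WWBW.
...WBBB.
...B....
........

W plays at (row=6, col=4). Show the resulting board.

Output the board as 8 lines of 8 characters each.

Answer: ........
........
........
...WB...
...WWBW.
...WWWB.
...BW...
........

Derivation:
Place W at (6,4); scan 8 dirs for brackets.
Dir NW: first cell 'W' (not opp) -> no flip
Dir N: opp run (5,4) capped by W -> flip
Dir NE: opp run (5,5) capped by W -> flip
Dir W: opp run (6,3), next='.' -> no flip
Dir E: first cell '.' (not opp) -> no flip
Dir SW: first cell '.' (not opp) -> no flip
Dir S: first cell '.' (not opp) -> no flip
Dir SE: first cell '.' (not opp) -> no flip
All flips: (5,4) (5,5)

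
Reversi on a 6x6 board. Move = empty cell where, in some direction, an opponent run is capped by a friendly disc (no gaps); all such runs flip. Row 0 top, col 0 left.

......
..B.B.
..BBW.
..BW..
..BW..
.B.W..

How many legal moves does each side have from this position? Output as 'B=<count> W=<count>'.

-- B to move --
(1,3): no bracket -> illegal
(1,5): flips 2 -> legal
(2,5): flips 1 -> legal
(3,4): flips 2 -> legal
(3,5): no bracket -> illegal
(4,4): flips 2 -> legal
(5,2): no bracket -> illegal
(5,4): flips 1 -> legal
B mobility = 5
-- W to move --
(0,1): no bracket -> illegal
(0,2): no bracket -> illegal
(0,3): no bracket -> illegal
(0,4): flips 1 -> legal
(0,5): no bracket -> illegal
(1,1): flips 1 -> legal
(1,3): flips 1 -> legal
(1,5): no bracket -> illegal
(2,1): flips 3 -> legal
(2,5): no bracket -> illegal
(3,1): flips 2 -> legal
(3,4): no bracket -> illegal
(4,0): no bracket -> illegal
(4,1): flips 1 -> legal
(5,0): no bracket -> illegal
(5,2): no bracket -> illegal
W mobility = 6

Answer: B=5 W=6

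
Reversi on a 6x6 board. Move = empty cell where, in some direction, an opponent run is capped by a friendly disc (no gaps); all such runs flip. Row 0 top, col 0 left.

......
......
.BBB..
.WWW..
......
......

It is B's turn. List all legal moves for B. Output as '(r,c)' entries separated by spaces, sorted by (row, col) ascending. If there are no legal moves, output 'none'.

(2,0): no bracket -> illegal
(2,4): no bracket -> illegal
(3,0): no bracket -> illegal
(3,4): no bracket -> illegal
(4,0): flips 1 -> legal
(4,1): flips 2 -> legal
(4,2): flips 1 -> legal
(4,3): flips 2 -> legal
(4,4): flips 1 -> legal

Answer: (4,0) (4,1) (4,2) (4,3) (4,4)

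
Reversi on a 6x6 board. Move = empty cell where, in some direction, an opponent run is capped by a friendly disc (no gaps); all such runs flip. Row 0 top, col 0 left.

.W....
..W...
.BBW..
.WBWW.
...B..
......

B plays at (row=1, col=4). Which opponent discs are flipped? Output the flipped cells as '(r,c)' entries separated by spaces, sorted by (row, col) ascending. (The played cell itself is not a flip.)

Answer: (2,3)

Derivation:
Dir NW: first cell '.' (not opp) -> no flip
Dir N: first cell '.' (not opp) -> no flip
Dir NE: first cell '.' (not opp) -> no flip
Dir W: first cell '.' (not opp) -> no flip
Dir E: first cell '.' (not opp) -> no flip
Dir SW: opp run (2,3) capped by B -> flip
Dir S: first cell '.' (not opp) -> no flip
Dir SE: first cell '.' (not opp) -> no flip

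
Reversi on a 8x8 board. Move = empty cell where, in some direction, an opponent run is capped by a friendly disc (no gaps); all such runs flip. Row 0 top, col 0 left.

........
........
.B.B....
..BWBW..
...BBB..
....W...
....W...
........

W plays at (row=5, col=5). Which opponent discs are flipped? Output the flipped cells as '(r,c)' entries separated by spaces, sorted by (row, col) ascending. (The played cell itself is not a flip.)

Dir NW: opp run (4,4) capped by W -> flip
Dir N: opp run (4,5) capped by W -> flip
Dir NE: first cell '.' (not opp) -> no flip
Dir W: first cell 'W' (not opp) -> no flip
Dir E: first cell '.' (not opp) -> no flip
Dir SW: first cell 'W' (not opp) -> no flip
Dir S: first cell '.' (not opp) -> no flip
Dir SE: first cell '.' (not opp) -> no flip

Answer: (4,4) (4,5)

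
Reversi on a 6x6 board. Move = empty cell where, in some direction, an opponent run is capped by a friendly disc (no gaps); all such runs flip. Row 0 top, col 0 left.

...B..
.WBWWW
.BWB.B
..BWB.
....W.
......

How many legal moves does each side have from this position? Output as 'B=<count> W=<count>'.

-- B to move --
(0,0): no bracket -> illegal
(0,1): flips 1 -> legal
(0,2): no bracket -> illegal
(0,4): no bracket -> illegal
(0,5): flips 2 -> legal
(1,0): flips 1 -> legal
(2,0): no bracket -> illegal
(2,4): no bracket -> illegal
(3,1): no bracket -> illegal
(3,5): no bracket -> illegal
(4,2): no bracket -> illegal
(4,3): flips 1 -> legal
(4,5): no bracket -> illegal
(5,3): no bracket -> illegal
(5,4): flips 1 -> legal
(5,5): no bracket -> illegal
B mobility = 5
-- W to move --
(0,1): no bracket -> illegal
(0,2): flips 1 -> legal
(0,4): no bracket -> illegal
(1,0): no bracket -> illegal
(2,0): flips 1 -> legal
(2,4): flips 2 -> legal
(3,0): no bracket -> illegal
(3,1): flips 2 -> legal
(3,5): flips 2 -> legal
(4,1): flips 2 -> legal
(4,2): flips 1 -> legal
(4,3): no bracket -> illegal
(4,5): no bracket -> illegal
W mobility = 7

Answer: B=5 W=7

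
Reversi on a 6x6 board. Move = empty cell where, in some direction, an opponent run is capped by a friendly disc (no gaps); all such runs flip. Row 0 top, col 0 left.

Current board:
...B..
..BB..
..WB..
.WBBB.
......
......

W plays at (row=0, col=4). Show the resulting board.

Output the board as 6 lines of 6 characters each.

Place W at (0,4); scan 8 dirs for brackets.
Dir NW: edge -> no flip
Dir N: edge -> no flip
Dir NE: edge -> no flip
Dir W: opp run (0,3), next='.' -> no flip
Dir E: first cell '.' (not opp) -> no flip
Dir SW: opp run (1,3) capped by W -> flip
Dir S: first cell '.' (not opp) -> no flip
Dir SE: first cell '.' (not opp) -> no flip
All flips: (1,3)

Answer: ...BW.
..BW..
..WB..
.WBBB.
......
......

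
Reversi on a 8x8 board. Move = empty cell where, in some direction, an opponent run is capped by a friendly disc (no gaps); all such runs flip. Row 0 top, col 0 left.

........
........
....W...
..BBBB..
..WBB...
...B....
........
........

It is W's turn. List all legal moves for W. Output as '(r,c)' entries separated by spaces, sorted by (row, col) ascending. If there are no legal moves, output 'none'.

Answer: (2,2) (4,5) (4,6) (5,4) (6,4)

Derivation:
(2,1): no bracket -> illegal
(2,2): flips 1 -> legal
(2,3): no bracket -> illegal
(2,5): no bracket -> illegal
(2,6): no bracket -> illegal
(3,1): no bracket -> illegal
(3,6): no bracket -> illegal
(4,1): no bracket -> illegal
(4,5): flips 2 -> legal
(4,6): flips 1 -> legal
(5,2): no bracket -> illegal
(5,4): flips 2 -> legal
(5,5): no bracket -> illegal
(6,2): no bracket -> illegal
(6,3): no bracket -> illegal
(6,4): flips 1 -> legal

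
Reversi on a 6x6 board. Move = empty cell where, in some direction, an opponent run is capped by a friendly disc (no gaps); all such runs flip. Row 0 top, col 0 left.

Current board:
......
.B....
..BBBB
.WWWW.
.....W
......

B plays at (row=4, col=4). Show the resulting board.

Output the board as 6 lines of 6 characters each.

Answer: ......
.B....
..BBBB
.WWBB.
....BW
......

Derivation:
Place B at (4,4); scan 8 dirs for brackets.
Dir NW: opp run (3,3) capped by B -> flip
Dir N: opp run (3,4) capped by B -> flip
Dir NE: first cell '.' (not opp) -> no flip
Dir W: first cell '.' (not opp) -> no flip
Dir E: opp run (4,5), next=edge -> no flip
Dir SW: first cell '.' (not opp) -> no flip
Dir S: first cell '.' (not opp) -> no flip
Dir SE: first cell '.' (not opp) -> no flip
All flips: (3,3) (3,4)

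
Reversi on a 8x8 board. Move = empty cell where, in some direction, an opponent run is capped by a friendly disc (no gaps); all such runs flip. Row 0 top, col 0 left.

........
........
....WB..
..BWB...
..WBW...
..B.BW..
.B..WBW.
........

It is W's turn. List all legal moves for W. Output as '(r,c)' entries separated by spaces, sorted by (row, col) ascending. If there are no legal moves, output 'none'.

Answer: (2,2) (2,6) (3,1) (3,5) (5,3) (6,2) (7,5)

Derivation:
(1,4): no bracket -> illegal
(1,5): no bracket -> illegal
(1,6): no bracket -> illegal
(2,1): no bracket -> illegal
(2,2): flips 1 -> legal
(2,3): no bracket -> illegal
(2,6): flips 1 -> legal
(3,1): flips 1 -> legal
(3,5): flips 1 -> legal
(3,6): no bracket -> illegal
(4,1): no bracket -> illegal
(4,5): no bracket -> illegal
(5,0): no bracket -> illegal
(5,1): no bracket -> illegal
(5,3): flips 2 -> legal
(5,6): no bracket -> illegal
(6,0): no bracket -> illegal
(6,2): flips 1 -> legal
(6,3): no bracket -> illegal
(7,0): no bracket -> illegal
(7,1): no bracket -> illegal
(7,2): no bracket -> illegal
(7,4): no bracket -> illegal
(7,5): flips 1 -> legal
(7,6): no bracket -> illegal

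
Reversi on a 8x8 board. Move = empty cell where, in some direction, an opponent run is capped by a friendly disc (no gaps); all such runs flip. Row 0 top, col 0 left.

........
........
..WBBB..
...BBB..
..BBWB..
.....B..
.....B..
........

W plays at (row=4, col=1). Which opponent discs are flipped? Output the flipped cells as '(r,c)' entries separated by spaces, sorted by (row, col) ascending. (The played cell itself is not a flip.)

Dir NW: first cell '.' (not opp) -> no flip
Dir N: first cell '.' (not opp) -> no flip
Dir NE: first cell '.' (not opp) -> no flip
Dir W: first cell '.' (not opp) -> no flip
Dir E: opp run (4,2) (4,3) capped by W -> flip
Dir SW: first cell '.' (not opp) -> no flip
Dir S: first cell '.' (not opp) -> no flip
Dir SE: first cell '.' (not opp) -> no flip

Answer: (4,2) (4,3)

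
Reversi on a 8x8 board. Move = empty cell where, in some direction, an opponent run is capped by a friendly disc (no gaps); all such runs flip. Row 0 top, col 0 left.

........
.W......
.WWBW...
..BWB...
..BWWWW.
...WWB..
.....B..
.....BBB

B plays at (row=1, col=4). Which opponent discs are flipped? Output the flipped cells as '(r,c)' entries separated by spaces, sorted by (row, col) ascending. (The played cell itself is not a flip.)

Answer: (2,4)

Derivation:
Dir NW: first cell '.' (not opp) -> no flip
Dir N: first cell '.' (not opp) -> no flip
Dir NE: first cell '.' (not opp) -> no flip
Dir W: first cell '.' (not opp) -> no flip
Dir E: first cell '.' (not opp) -> no flip
Dir SW: first cell 'B' (not opp) -> no flip
Dir S: opp run (2,4) capped by B -> flip
Dir SE: first cell '.' (not opp) -> no flip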